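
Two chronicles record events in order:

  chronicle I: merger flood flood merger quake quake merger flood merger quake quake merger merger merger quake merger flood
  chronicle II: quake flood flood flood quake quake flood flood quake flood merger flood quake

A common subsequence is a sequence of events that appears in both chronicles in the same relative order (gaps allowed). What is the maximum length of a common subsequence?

Match flood at chronicle I[2]=chronicle II[3], then flood at chronicle I[3]=chronicle II[4], then quake at chronicle I[5]=chronicle II[5], then quake at chronicle I[6]=chronicle II[6], then flood at chronicle I[8]=chronicle II[8], then quake at chronicle I[10]=chronicle II[9], then merger at chronicle I[12]=chronicle II[11], then quake at chronicle I[15]=chronicle II[13] — 8 events in the same relative order in both. The LCS DP gives dp[17][13] = 8, so this is optimal.

8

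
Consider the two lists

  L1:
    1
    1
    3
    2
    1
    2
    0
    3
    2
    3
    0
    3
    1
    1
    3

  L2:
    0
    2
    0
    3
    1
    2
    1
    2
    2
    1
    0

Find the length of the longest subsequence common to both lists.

Taking 1 (L1 #2, L2 #5), 2 (L1 #4, L2 #6), 1 (L1 #5, L2 #7), 2 (L1 #6, L2 #8), 2 (L1 #9, L2 #9), 0 (L1 #11, L2 #11) gives a common subsequence of length 6. The LCS DP gives dp[15][11] = 6, so this is optimal.

6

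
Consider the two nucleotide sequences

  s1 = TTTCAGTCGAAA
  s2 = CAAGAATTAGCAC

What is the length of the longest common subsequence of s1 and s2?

6

Taking T (s1 #2, s2 #7) → T (s1 #3, s2 #8) → A (s1 #5, s2 #9) → G (s1 #6, s2 #10) → C (s1 #8, s2 #11) → A (s1 #10, s2 #12) gives a common subsequence of length 6, and the DP table's final entry dp[12][13] is also 6, so no common subsequence is longer.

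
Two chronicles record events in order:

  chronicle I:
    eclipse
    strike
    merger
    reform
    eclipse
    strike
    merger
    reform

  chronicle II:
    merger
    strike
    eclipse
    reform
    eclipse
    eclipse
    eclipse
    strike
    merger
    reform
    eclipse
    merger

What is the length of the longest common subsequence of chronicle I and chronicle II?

One common subsequence of length 6: eclipse at chronicle I[1]=chronicle II[7], then strike at chronicle I[2]=chronicle II[8], then merger at chronicle I[3]=chronicle II[9], then reform at chronicle I[4]=chronicle II[10], then eclipse at chronicle I[5]=chronicle II[11], then merger at chronicle I[7]=chronicle II[12], and the DP table's final entry dp[8][12] is also 6, so no common subsequence is longer.

6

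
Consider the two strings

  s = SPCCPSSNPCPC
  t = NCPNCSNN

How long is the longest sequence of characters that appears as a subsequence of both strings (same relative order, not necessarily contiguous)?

4

Pick P at s[2]=t[3]; then C at s[4]=t[5]; then S at s[6]=t[6]; then N at s[8]=t[8]; all 4 characters appear in both, in order. dp[12][8] = 4 confirms this is the maximum.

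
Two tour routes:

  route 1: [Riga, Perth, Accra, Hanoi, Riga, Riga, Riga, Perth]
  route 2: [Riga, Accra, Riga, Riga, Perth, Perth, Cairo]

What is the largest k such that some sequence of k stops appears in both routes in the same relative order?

Match Riga (route 1 #1, route 2 #1); then Accra (route 1 #3, route 2 #2); then Riga (route 1 #5, route 2 #3); then Riga (route 1 #6, route 2 #4); then Perth (route 1 #8, route 2 #6) — 5 stops in the same relative order in both. dp[8][7] = 5 confirms this is the maximum.

5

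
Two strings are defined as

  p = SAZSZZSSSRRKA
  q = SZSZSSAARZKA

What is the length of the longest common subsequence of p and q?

Taking S at p[1]=q[1] → Z at p[3]=q[2] → S at p[4]=q[3] → Z at p[6]=q[4] → S at p[7]=q[5] → S at p[8]=q[6] → R at p[10]=q[9] → K at p[12]=q[11] → A at p[13]=q[12] gives a common subsequence of length 9. dp[13][12] = 9 confirms this is the maximum.

9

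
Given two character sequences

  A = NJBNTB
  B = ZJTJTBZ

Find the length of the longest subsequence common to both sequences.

3

Taking J [2,4] → T [5,5] → B [6,6] gives a common subsequence of length 3. dp[6][7] = 3 confirms this is the maximum.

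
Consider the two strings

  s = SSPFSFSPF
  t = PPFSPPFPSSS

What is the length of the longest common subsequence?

Let dp[i][j] be the LCS length of the first i characters of s and the first j characters of t. dp[i][j] = dp[i-1][j-1]+1 when the i-th and j-th characters match, else max(dp[i-1][j], dp[i][j-1]).
    ·  P  P  F  S  P  P  F  P  S  S  S
 ·  0  0  0  0  0  0  0  0  0  0  0  0
 S  0  0  0  0  1  1  1  1  1  1  1  1
 S  0  0  0  0  1  1  1  1  1  2  2  2
 P  0  1  1  1  1  2  2  2  2  2  2  2
 F  0  1  1  2  2  2  2  3  3  3  3  3
 S  0  1  1  2  3  3  3  3  3  4  4  4
 F  0  1  1  2  3  3  3  4  4  4  4  4
 S  0  1  1  2  3  3  3  4  4  5  5  5
 P  0  1  2  2  3  4  4  4  5  5  5  5
 F  0  1  2  3  3  4  4  5  5  5  5  5
dp[9][11] = 5. One LCS (by backtracking along matches): SPFSS.

5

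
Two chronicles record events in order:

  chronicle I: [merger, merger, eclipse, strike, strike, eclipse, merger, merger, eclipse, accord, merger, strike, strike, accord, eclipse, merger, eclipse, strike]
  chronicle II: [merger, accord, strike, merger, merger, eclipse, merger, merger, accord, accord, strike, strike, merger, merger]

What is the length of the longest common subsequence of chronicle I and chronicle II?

Taking merger (chronicle I #1, chronicle II #4), merger (chronicle I #2, chronicle II #5), eclipse (chronicle I #6, chronicle II #6), merger (chronicle I #7, chronicle II #7), merger (chronicle I #8, chronicle II #8), accord (chronicle I #10, chronicle II #10), strike (chronicle I #12, chronicle II #11), strike (chronicle I #13, chronicle II #12), merger (chronicle I #16, chronicle II #14) gives a common subsequence of length 9. dp[18][14] = 9 confirms this is the maximum.

9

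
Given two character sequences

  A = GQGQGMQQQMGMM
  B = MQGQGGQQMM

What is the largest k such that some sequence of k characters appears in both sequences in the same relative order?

Pick G at A[1]=B[3]; then Q at A[2]=B[4]; then G at A[3]=B[5]; then G at A[5]=B[6]; then Q at A[8]=B[7]; then Q at A[9]=B[8]; then M at A[12]=B[9]; then M at A[13]=B[10]; all 8 characters appear in both, in order, and the DP table's final entry dp[13][10] is also 8, so no common subsequence is longer.

8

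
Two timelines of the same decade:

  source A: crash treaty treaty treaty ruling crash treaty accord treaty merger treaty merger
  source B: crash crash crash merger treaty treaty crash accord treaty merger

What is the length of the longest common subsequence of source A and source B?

7

Taking crash at source A[1]=source B[3], then treaty at source A[3]=source B[5], then treaty at source A[4]=source B[6], then crash at source A[6]=source B[7], then accord at source A[8]=source B[8], then treaty at source A[11]=source B[9], then merger at source A[12]=source B[10] gives a common subsequence of length 7. The LCS DP gives dp[12][10] = 7, so this is optimal.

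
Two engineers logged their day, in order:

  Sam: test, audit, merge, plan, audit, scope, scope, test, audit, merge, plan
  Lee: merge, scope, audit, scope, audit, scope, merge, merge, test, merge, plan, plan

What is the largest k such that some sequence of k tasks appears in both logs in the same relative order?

7

Match merge at Sam[3]=Lee[1], audit at Sam[5]=Lee[3], scope at Sam[6]=Lee[4], scope at Sam[7]=Lee[6], test at Sam[8]=Lee[9], merge at Sam[10]=Lee[10], plan at Sam[11]=Lee[12] — 7 tasks in the same relative order in both. Since dp[11][12] = 7, nothing longer is possible.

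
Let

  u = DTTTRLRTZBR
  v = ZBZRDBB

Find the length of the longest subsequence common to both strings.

3

Pick Z (u #9, v #1), then B (u #10, v #2), then R (u #11, v #4); all 3 characters appear in both, in order, and the DP table's final entry dp[11][7] is also 3, so no common subsequence is longer.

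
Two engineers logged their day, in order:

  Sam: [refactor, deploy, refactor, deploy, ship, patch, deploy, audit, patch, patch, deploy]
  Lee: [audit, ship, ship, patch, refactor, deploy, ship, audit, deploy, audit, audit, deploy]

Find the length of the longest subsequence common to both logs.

6

Taking refactor at Sam[3]=Lee[5], then deploy at Sam[4]=Lee[6], then ship at Sam[5]=Lee[7], then deploy at Sam[7]=Lee[9], then audit at Sam[8]=Lee[11], then deploy at Sam[11]=Lee[12] gives a common subsequence of length 6. The LCS DP gives dp[11][12] = 6, so this is optimal.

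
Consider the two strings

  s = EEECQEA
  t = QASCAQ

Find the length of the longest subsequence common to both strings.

Let dp[i][j] be the LCS length of the first i characters of s and the first j characters of t. dp[i][j] = dp[i-1][j-1]+1 when the i-th and j-th characters match, else max(dp[i-1][j], dp[i][j-1]).
    ·  Q  A  S  C  A  Q
 ·  0  0  0  0  0  0  0
 E  0  0  0  0  0  0  0
 E  0  0  0  0  0  0  0
 E  0  0  0  0  0  0  0
 C  0  0  0  0  1  1  1
 Q  0  1  1  1  1  1  2
 E  0  1  1  1  1  1  2
 A  0  1  2  2  2  2  2
dp[7][6] = 2. One LCS (by backtracking along matches): CQ.

2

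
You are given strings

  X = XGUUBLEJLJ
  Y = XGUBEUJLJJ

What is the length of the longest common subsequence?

One common subsequence of length 8: X [1,1]; then G [2,2]; then U [4,3]; then B [5,4]; then E [7,5]; then J [8,7]; then L [9,8]; then J [10,10], and the DP table's final entry dp[10][10] is also 8, so no common subsequence is longer.

8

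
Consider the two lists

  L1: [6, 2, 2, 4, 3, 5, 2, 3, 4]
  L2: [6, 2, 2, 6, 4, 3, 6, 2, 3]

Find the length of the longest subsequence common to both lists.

7

Pick 6 (L1 #1, L2 #1), then 2 (L1 #2, L2 #2), then 2 (L1 #3, L2 #3), then 4 (L1 #4, L2 #5), then 3 (L1 #5, L2 #6), then 2 (L1 #7, L2 #8), then 3 (L1 #8, L2 #9); all 7 values appear in both, in order. The LCS DP gives dp[9][9] = 7, so this is optimal.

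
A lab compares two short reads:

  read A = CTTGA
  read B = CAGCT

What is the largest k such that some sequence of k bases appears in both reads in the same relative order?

Pick C [1,4] → T [3,5]; all 2 bases appear in both, in order. Since dp[5][5] = 2, nothing longer is possible.

2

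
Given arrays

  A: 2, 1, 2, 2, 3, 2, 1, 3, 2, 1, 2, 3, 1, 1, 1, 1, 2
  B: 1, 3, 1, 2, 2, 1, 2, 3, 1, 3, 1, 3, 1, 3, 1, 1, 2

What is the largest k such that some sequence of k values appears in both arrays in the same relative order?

Match 2 (A #1, B #5), then 1 (A #2, B #6), then 2 (A #4, B #7), then 3 (A #5, B #8), then 1 (A #7, B #9), then 3 (A #8, B #10), then 1 (A #10, B #11), then 3 (A #12, B #12), then 1 (A #13, B #13), then 1 (A #15, B #15), then 1 (A #16, B #16), then 2 (A #17, B #17) — 12 values in the same relative order in both. Since dp[17][17] = 12, nothing longer is possible.

12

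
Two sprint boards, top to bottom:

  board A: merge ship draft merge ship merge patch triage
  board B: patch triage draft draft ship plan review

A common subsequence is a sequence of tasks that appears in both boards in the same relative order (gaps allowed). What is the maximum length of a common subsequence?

One common subsequence of length 2: draft (board A #3, board B #4) → ship (board A #5, board B #5), and the DP table's final entry dp[8][7] is also 2, so no common subsequence is longer.

2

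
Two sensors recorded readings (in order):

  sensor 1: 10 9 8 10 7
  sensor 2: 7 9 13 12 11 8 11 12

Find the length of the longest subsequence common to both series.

2

Let dp[i][j] be the LCS length of the first i values of sensor 1 and the first j values of sensor 2. dp[i][j] = dp[i-1][j-1]+1 when the i-th and j-th values match, else max(dp[i-1][j], dp[i][j-1]).
    ·  7  9 13 12 11  8 11 12
 ·  0  0  0  0  0  0  0  0  0
10  0  0  0  0  0  0  0  0  0
 9  0  0  1  1  1  1  1  1  1
 8  0  0  1  1  1  1  2  2  2
10  0  0  1  1  1  1  2  2  2
 7  0  1  1  1  1  1  2  2  2
dp[5][8] = 2. One LCS (by backtracking along matches): 9, 8.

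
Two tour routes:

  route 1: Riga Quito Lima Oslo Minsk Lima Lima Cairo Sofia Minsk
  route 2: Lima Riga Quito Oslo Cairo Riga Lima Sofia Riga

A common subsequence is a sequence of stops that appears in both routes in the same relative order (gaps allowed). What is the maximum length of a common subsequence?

5

Taking Riga (route 1 #1, route 2 #2) → Quito (route 1 #2, route 2 #3) → Oslo (route 1 #4, route 2 #4) → Lima (route 1 #7, route 2 #7) → Sofia (route 1 #9, route 2 #8) gives a common subsequence of length 5. dp[10][9] = 5 confirms this is the maximum.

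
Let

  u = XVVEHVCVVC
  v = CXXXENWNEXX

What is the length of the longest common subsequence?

Let dp[i][j] be the LCS length of the first i characters of u and the first j characters of v. dp[i][j] = dp[i-1][j-1]+1 when the i-th and j-th characters match, else max(dp[i-1][j], dp[i][j-1]).
    ·  C  X  X  X  E  N  W  N  E  X  X
 ·  0  0  0  0  0  0  0  0  0  0  0  0
 X  0  0  1  1  1  1  1  1  1  1  1  1
 V  0  0  1  1  1  1  1  1  1  1  1  1
 V  0  0  1  1  1  1  1  1  1  1  1  1
 E  0  0  1  1  1  2  2  2  2  2  2  2
 H  0  0  1  1  1  2  2  2  2  2  2  2
 V  0  0  1  1  1  2  2  2  2  2  2  2
 C  0  1  1  1  1  2  2  2  2  2  2  2
 V  0  1  1  1  1  2  2  2  2  2  2  2
 V  0  1  1  1  1  2  2  2  2  2  2  2
 C  0  1  1  1  1  2  2  2  2  2  2  2
dp[10][11] = 2. One LCS (by backtracking along matches): XE.

2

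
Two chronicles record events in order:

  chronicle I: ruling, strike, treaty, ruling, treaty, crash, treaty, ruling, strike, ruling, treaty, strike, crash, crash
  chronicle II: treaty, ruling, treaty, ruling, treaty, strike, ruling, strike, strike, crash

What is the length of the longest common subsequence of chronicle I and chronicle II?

One common subsequence of length 8: ruling at chronicle I[1]=chronicle II[2], treaty at chronicle I[3]=chronicle II[3], ruling at chronicle I[4]=chronicle II[4], treaty at chronicle I[5]=chronicle II[5], ruling at chronicle I[8]=chronicle II[7], strike at chronicle I[9]=chronicle II[8], strike at chronicle I[12]=chronicle II[9], crash at chronicle I[14]=chronicle II[10]. Since dp[14][10] = 8, nothing longer is possible.

8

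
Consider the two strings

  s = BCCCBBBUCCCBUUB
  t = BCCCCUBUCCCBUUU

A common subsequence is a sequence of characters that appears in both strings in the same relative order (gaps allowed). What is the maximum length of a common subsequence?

12

Match B at s[1]=t[1] → C at s[2]=t[3] → C at s[3]=t[4] → C at s[4]=t[5] → B at s[7]=t[7] → U at s[8]=t[8] → C at s[9]=t[9] → C at s[10]=t[10] → C at s[11]=t[11] → B at s[12]=t[12] → U at s[13]=t[14] → U at s[14]=t[15] — 12 characters in the same relative order in both. Since dp[15][15] = 12, nothing longer is possible.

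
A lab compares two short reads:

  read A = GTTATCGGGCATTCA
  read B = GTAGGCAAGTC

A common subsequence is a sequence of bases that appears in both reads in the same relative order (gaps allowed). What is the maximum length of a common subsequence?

Taking G [1,1] → T [3,2] → A [4,3] → G [8,4] → G [9,5] → C [10,6] → A [11,8] → T [13,10] → C [14,11] gives a common subsequence of length 9. The LCS DP gives dp[15][11] = 9, so this is optimal.

9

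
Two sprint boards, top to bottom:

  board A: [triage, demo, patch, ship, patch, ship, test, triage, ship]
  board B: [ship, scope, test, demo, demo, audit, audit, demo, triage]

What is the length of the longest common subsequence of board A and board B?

3

Taking ship at board A[4]=board B[1]; then test at board A[7]=board B[3]; then triage at board A[8]=board B[9] gives a common subsequence of length 3. Since dp[9][9] = 3, nothing longer is possible.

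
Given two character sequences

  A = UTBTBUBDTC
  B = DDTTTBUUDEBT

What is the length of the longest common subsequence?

Taking T at A[2]=B[4]; then T at A[4]=B[5]; then B at A[5]=B[6]; then U at A[6]=B[8]; then B at A[7]=B[11]; then T at A[9]=B[12] gives a common subsequence of length 6, and the DP table's final entry dp[10][12] is also 6, so no common subsequence is longer.

6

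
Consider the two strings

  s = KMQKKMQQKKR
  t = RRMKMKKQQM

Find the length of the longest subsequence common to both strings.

One common subsequence of length 6: K [1,4]; then M [2,5]; then K [4,6]; then K [5,7]; then Q [7,8]; then Q [8,9]. The LCS DP gives dp[11][10] = 6, so this is optimal.

6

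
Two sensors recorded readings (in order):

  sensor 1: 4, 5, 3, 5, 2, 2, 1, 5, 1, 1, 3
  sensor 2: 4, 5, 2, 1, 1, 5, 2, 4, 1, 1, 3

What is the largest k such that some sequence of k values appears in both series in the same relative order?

8

One common subsequence of length 8: 4 at sensor 1[1]=sensor 2[1] → 5 at sensor 1[4]=sensor 2[2] → 2 at sensor 1[5]=sensor 2[3] → 1 at sensor 1[7]=sensor 2[5] → 5 at sensor 1[8]=sensor 2[6] → 1 at sensor 1[9]=sensor 2[9] → 1 at sensor 1[10]=sensor 2[10] → 3 at sensor 1[11]=sensor 2[11], and the DP table's final entry dp[11][11] is also 8, so no common subsequence is longer.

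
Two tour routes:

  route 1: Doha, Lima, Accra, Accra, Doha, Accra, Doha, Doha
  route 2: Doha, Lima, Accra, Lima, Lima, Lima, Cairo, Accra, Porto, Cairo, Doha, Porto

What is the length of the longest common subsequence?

5

One common subsequence of length 5: Doha [1,1], then Lima [2,2], then Accra [3,3], then Accra [4,8], then Doha [5,11]. Since dp[8][12] = 5, nothing longer is possible.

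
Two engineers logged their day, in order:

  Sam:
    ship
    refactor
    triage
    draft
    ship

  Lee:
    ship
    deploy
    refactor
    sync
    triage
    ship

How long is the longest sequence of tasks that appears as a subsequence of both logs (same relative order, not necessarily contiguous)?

4

Taking ship at Sam[1]=Lee[1]; then refactor at Sam[2]=Lee[3]; then triage at Sam[3]=Lee[5]; then ship at Sam[5]=Lee[6] gives a common subsequence of length 4. dp[5][6] = 4 confirms this is the maximum.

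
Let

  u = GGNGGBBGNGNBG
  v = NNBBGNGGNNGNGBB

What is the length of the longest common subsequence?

Match G at u[2]=v[5]; then N at u[3]=v[6]; then G at u[4]=v[7]; then G at u[5]=v[8]; then G at u[8]=v[11]; then N at u[9]=v[12]; then G at u[10]=v[13]; then B at u[12]=v[15] — 8 characters in the same relative order in both. dp[13][15] = 8 confirms this is the maximum.

8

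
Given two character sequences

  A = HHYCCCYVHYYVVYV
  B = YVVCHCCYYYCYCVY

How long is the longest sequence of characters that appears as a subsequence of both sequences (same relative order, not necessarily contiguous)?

One common subsequence of length 9: Y at A[3]=B[1], then C at A[4]=B[4], then C at A[5]=B[6], then C at A[6]=B[7], then Y at A[7]=B[9], then Y at A[10]=B[10], then Y at A[11]=B[12], then V at A[13]=B[14], then Y at A[14]=B[15]. The LCS DP gives dp[15][15] = 9, so this is optimal.

9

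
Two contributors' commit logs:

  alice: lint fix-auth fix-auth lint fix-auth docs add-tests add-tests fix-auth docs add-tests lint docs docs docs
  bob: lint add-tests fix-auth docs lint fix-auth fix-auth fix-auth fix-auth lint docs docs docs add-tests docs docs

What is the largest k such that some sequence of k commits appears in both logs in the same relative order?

One common subsequence of length 9: lint (alice #1, bob #5), then fix-auth (alice #2, bob #8), then fix-auth (alice #3, bob #9), then lint (alice #4, bob #10), then docs (alice #6, bob #12), then docs (alice #10, bob #13), then add-tests (alice #11, bob #14), then docs (alice #14, bob #15), then docs (alice #15, bob #16). Since dp[15][16] = 9, nothing longer is possible.

9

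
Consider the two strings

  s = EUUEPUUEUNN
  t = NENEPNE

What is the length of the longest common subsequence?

Taking E [1,2], E [4,4], P [5,5], E [8,7] gives a common subsequence of length 4. dp[11][7] = 4 confirms this is the maximum.

4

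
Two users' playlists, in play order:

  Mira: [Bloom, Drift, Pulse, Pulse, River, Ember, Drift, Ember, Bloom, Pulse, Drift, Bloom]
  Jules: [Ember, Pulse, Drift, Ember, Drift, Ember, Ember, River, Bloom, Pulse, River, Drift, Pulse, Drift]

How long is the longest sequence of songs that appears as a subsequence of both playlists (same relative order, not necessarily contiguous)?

7

Match Drift [2,3] → Ember [6,4] → Drift [7,5] → Ember [8,7] → Bloom [9,9] → Pulse [10,13] → Drift [11,14] — 7 songs in the same relative order in both. Since dp[12][14] = 7, nothing longer is possible.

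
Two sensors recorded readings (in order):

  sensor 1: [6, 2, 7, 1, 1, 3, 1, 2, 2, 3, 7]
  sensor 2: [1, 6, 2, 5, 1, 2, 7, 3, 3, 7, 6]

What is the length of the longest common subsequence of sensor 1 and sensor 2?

6

Let dp[i][j] be the LCS length of the first i values of sensor 1 and the first j values of sensor 2. dp[i][j] = dp[i-1][j-1]+1 when the i-th and j-th values match, else max(dp[i-1][j], dp[i][j-1]).
    ·  1  6  2  5  1  2  7  3  3  7  6
 ·  0  0  0  0  0  0  0  0  0  0  0  0
 6  0  0  1  1  1  1  1  1  1  1  1  1
 2  0  0  1  2  2  2  2  2  2  2  2  2
 7  0  0  1  2  2  2  2  3  3  3  3  3
 1  0  1  1  2  2  3  3  3  3  3  3  3
 1  0  1  1  2  2  3  3  3  3  3  3  3
 3  0  1  1  2  2  3  3  3  4  4  4  4
 1  0  1  1  2  2  3  3  3  4  4  4  4
 2  0  1  1  2  2  3  4  4  4  4  4  4
 2  0  1  1  2  2  3  4  4  4  4  4  4
 3  0  1  1  2  2  3  4  4  5  5  5  5
 7  0  1  1  2  2  3  4  5  5  5  6  6
dp[11][11] = 6. One LCS (by backtracking along matches): 6, 2, 7, 3, 3, 7.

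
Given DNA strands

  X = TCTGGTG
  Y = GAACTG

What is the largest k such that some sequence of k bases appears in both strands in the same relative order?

3

Let dp[i][j] be the LCS length of the first i bases of X and the first j bases of Y. dp[i][j] = dp[i-1][j-1]+1 when the i-th and j-th bases match, else max(dp[i-1][j], dp[i][j-1]).
    ·  G  A  A  C  T  G
 ·  0  0  0  0  0  0  0
 T  0  0  0  0  0  1  1
 C  0  0  0  0  1  1  1
 T  0  0  0  0  1  2  2
 G  0  1  1  1  1  2  3
 G  0  1  1  1  1  2  3
 T  0  1  1  1  1  2  3
 G  0  1  1  1  1  2  3
dp[7][6] = 3. One LCS (by backtracking along matches): CTG.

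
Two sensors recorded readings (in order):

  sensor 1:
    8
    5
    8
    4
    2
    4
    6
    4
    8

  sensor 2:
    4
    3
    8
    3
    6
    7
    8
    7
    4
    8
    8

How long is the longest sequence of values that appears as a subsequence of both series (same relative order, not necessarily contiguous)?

Let dp[i][j] be the LCS length of the first i values of sensor 1 and the first j values of sensor 2. dp[i][j] = dp[i-1][j-1]+1 when the i-th and j-th values match, else max(dp[i-1][j], dp[i][j-1]).
    ·  4  3  8  3  6  7  8  7  4  8  8
 ·  0  0  0  0  0  0  0  0  0  0  0  0
 8  0  0  0  1  1  1  1  1  1  1  1  1
 5  0  0  0  1  1  1  1  1  1  1  1  1
 8  0  0  0  1  1  1  1  2  2  2  2  2
 4  0  1  1  1  1  1  1  2  2  3  3  3
 2  0  1  1  1  1  1  1  2  2  3  3  3
 4  0  1  1  1  1  1  1  2  2  3  3  3
 6  0  1  1  1  1  2  2  2  2  3  3  3
 4  0  1  1  1  1  2  2  2  2  3  3  3
 8  0  1  1  2  2  2  2  3  3  3  4  4
dp[9][11] = 4. One LCS (by backtracking along matches): 8, 8, 4, 8.

4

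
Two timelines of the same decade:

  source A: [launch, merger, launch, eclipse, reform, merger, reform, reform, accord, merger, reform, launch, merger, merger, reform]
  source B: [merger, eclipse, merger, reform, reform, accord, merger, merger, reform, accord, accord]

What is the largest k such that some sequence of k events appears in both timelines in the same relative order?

9

Pick merger [2,1]; then eclipse [4,2]; then merger [6,3]; then reform [7,4]; then reform [8,5]; then accord [9,6]; then merger [13,7]; then merger [14,8]; then reform [15,9]; all 9 events appear in both, in order. The LCS DP gives dp[15][11] = 9, so this is optimal.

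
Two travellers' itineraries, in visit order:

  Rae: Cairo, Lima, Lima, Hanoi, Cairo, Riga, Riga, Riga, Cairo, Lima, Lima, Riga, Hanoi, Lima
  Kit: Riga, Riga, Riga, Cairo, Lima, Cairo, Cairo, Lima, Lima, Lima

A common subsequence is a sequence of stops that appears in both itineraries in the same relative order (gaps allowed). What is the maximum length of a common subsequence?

7

Pick Cairo (Rae #1, Kit #4) → Lima (Rae #3, Kit #5) → Cairo (Rae #5, Kit #6) → Cairo (Rae #9, Kit #7) → Lima (Rae #10, Kit #8) → Lima (Rae #11, Kit #9) → Lima (Rae #14, Kit #10); all 7 stops appear in both, in order. The LCS DP gives dp[14][10] = 7, so this is optimal.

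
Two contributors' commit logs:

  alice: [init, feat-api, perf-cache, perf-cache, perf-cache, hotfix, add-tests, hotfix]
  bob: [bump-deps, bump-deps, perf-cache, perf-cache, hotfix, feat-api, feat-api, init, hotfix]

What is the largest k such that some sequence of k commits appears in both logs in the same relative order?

Match perf-cache at alice[4]=bob[3] → perf-cache at alice[5]=bob[4] → hotfix at alice[6]=bob[5] → hotfix at alice[8]=bob[9] — 4 commits in the same relative order in both. The LCS DP gives dp[8][9] = 4, so this is optimal.

4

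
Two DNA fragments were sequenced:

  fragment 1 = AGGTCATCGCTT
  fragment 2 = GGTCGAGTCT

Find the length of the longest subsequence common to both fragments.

Let dp[i][j] be the LCS length of the first i bases of fragment 1 and the first j bases of fragment 2. dp[i][j] = dp[i-1][j-1]+1 when the i-th and j-th bases match, else max(dp[i-1][j], dp[i][j-1]).
    ·  G  G  T  C  G  A  G  T  C  T
 ·  0  0  0  0  0  0  0  0  0  0  0
 A  0  0  0  0  0  0  1  1  1  1  1
 G  0  1  1  1  1  1  1  2  2  2  2
 G  0  1  2  2  2  2  2  2  2  2  2
 T  0  1  2  3  3  3  3  3  3  3  3
 C  0  1  2  3  4  4  4  4  4  4  4
 A  0  1  2  3  4  4  5  5  5  5  5
 T  0  1  2  3  4  4  5  5  6  6  6
 C  0  1  2  3  4  4  5  5  6  7  7
 G  0  1  2  3  4  5  5  6  6  7  7
 C  0  1  2  3  4  5  5  6  6  7  7
 T  0  1  2  3  4  5  5  6  7  7  8
 T  0  1  2  3  4  5  5  6  7  7  8
dp[12][10] = 8. One LCS (by backtracking along matches): GGTCATCT.

8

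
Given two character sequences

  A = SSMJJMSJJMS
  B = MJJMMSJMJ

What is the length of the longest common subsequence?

7

Let dp[i][j] be the LCS length of the first i characters of A and the first j characters of B. dp[i][j] = dp[i-1][j-1]+1 when the i-th and j-th characters match, else max(dp[i-1][j], dp[i][j-1]).
    ·  M  J  J  M  M  S  J  M  J
 ·  0  0  0  0  0  0  0  0  0  0
 S  0  0  0  0  0  0  1  1  1  1
 S  0  0  0  0  0  0  1  1  1  1
 M  0  1  1  1  1  1  1  1  2  2
 J  0  1  2  2  2  2  2  2  2  3
 J  0  1  2  3  3  3  3  3  3  3
 M  0  1  2  3  4  4  4  4  4  4
 S  0  1  2  3  4  4  5  5  5  5
 J  0  1  2  3  4  4  5  6  6  6
 J  0  1  2  3  4  4  5  6  6  7
 M  0  1  2  3  4  5  5  6  7  7
 S  0  1  2  3  4  5  6  6  7  7
dp[11][9] = 7. One LCS (by backtracking along matches): MJJMSJJ.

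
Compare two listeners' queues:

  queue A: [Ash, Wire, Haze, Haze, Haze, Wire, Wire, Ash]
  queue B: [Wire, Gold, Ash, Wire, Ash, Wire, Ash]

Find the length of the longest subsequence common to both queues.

One common subsequence of length 4: Ash [1,3], Wire [2,4], Wire [7,6], Ash [8,7], and the DP table's final entry dp[8][7] is also 4, so no common subsequence is longer.

4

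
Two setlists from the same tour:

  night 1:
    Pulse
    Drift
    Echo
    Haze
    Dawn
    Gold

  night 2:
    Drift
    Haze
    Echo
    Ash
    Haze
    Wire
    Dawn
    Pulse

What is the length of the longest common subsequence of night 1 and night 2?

4

Taking Drift at night 1[2]=night 2[1]; then Echo at night 1[3]=night 2[3]; then Haze at night 1[4]=night 2[5]; then Dawn at night 1[5]=night 2[7] gives a common subsequence of length 4. The LCS DP gives dp[6][8] = 4, so this is optimal.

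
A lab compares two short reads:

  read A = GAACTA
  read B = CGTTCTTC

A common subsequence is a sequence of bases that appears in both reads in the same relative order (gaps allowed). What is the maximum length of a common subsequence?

Let dp[i][j] be the LCS length of the first i bases of read A and the first j bases of read B. dp[i][j] = dp[i-1][j-1]+1 when the i-th and j-th bases match, else max(dp[i-1][j], dp[i][j-1]).
    ·  C  G  T  T  C  T  T  C
 ·  0  0  0  0  0  0  0  0  0
 G  0  0  1  1  1  1  1  1  1
 A  0  0  1  1  1  1  1  1  1
 A  0  0  1  1  1  1  1  1  1
 C  0  1  1  1  1  2  2  2  2
 T  0  1  1  2  2  2  3  3  3
 A  0  1  1  2  2  2  3  3  3
dp[6][8] = 3. One LCS (by backtracking along matches): GCT.

3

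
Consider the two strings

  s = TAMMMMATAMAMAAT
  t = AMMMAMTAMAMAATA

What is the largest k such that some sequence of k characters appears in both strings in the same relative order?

One common subsequence of length 13: A (s #2, t #1); then M (s #3, t #2); then M (s #4, t #3); then M (s #5, t #4); then M (s #6, t #6); then T (s #8, t #7); then A (s #9, t #8); then M (s #10, t #9); then A (s #11, t #10); then M (s #12, t #11); then A (s #13, t #12); then A (s #14, t #13); then T (s #15, t #14). Since dp[15][15] = 13, nothing longer is possible.

13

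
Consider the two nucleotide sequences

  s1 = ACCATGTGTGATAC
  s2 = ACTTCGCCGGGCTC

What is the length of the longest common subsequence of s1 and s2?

8

Match A at s1[1]=s2[1], then C at s1[2]=s2[7], then C at s1[3]=s2[8], then G at s1[6]=s2[9], then G at s1[8]=s2[10], then G at s1[10]=s2[11], then T at s1[12]=s2[13], then C at s1[14]=s2[14] — 8 bases in the same relative order in both. dp[14][14] = 8 confirms this is the maximum.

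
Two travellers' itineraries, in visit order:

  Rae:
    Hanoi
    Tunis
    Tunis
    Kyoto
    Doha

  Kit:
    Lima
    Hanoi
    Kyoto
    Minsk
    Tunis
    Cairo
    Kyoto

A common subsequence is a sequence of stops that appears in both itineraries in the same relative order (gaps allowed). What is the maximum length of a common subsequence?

One common subsequence of length 3: Hanoi (Rae #1, Kit #2), Tunis (Rae #2, Kit #5), Kyoto (Rae #4, Kit #7). dp[5][7] = 3 confirms this is the maximum.

3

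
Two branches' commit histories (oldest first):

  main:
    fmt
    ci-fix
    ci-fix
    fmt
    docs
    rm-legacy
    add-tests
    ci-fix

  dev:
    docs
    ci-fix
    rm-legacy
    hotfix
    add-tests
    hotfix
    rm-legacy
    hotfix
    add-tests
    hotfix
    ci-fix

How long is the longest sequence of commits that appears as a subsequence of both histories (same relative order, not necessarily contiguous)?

One common subsequence of length 4: ci-fix at main[2]=dev[2] → rm-legacy at main[6]=dev[7] → add-tests at main[7]=dev[9] → ci-fix at main[8]=dev[11]. Since dp[8][11] = 4, nothing longer is possible.

4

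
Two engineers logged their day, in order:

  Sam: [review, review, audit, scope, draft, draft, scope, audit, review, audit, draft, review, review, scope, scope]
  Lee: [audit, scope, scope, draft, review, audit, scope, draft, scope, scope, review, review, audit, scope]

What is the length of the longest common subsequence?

9

Taking audit [3,1], scope [4,3], draft [6,4], review [9,5], audit [10,6], draft [11,8], review [12,11], review [13,12], scope [15,14] gives a common subsequence of length 9. Since dp[15][14] = 9, nothing longer is possible.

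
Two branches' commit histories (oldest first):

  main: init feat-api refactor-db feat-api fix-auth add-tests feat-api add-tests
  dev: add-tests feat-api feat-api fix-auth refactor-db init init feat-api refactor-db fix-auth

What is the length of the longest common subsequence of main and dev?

4

Pick init [1,7], feat-api [2,8], refactor-db [3,9], fix-auth [5,10]; all 4 commits appear in both, in order, and the DP table's final entry dp[8][10] is also 4, so no common subsequence is longer.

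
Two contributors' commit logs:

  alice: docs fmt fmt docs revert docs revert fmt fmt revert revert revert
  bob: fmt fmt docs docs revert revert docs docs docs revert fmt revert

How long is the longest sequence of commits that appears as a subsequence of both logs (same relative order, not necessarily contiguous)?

Pick fmt at alice[2]=bob[1], then fmt at alice[3]=bob[2], then docs at alice[4]=bob[4], then revert at alice[5]=bob[6], then docs at alice[6]=bob[9], then revert at alice[7]=bob[10], then fmt at alice[9]=bob[11], then revert at alice[12]=bob[12]; all 8 commits appear in both, in order. The LCS DP gives dp[12][12] = 8, so this is optimal.

8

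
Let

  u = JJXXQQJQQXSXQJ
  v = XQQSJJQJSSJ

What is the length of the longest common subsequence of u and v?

7

Match X [4,1] → Q [5,2] → Q [6,3] → J [7,6] → Q [8,7] → S [11,10] → J [14,11] — 7 characters in the same relative order in both. dp[14][11] = 7 confirms this is the maximum.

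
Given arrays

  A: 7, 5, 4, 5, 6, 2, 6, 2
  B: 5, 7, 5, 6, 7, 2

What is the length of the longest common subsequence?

Let dp[i][j] be the LCS length of the first i values of A and the first j values of B. dp[i][j] = dp[i-1][j-1]+1 when the i-th and j-th values match, else max(dp[i-1][j], dp[i][j-1]).
    ·  5  7  5  6  7  2
 ·  0  0  0  0  0  0  0
 7  0  0  1  1  1  1  1
 5  0  1  1  2  2  2  2
 4  0  1  1  2  2  2  2
 5  0  1  1  2  2  2  2
 6  0  1  1  2  3  3  3
 2  0  1  1  2  3  3  4
 6  0  1  1  2  3  3  4
 2  0  1  1  2  3  3  4
dp[8][6] = 4. One LCS (by backtracking along matches): 7, 5, 6, 2.

4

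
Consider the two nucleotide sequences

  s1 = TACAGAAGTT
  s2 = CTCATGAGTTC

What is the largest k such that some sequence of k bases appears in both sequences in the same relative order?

8

Pick T at s1[1]=s2[2], then C at s1[3]=s2[3], then A at s1[4]=s2[4], then G at s1[5]=s2[6], then A at s1[7]=s2[7], then G at s1[8]=s2[8], then T at s1[9]=s2[9], then T at s1[10]=s2[10]; all 8 bases appear in both, in order. dp[10][11] = 8 confirms this is the maximum.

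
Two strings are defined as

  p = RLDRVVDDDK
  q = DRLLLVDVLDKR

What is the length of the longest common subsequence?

6

One common subsequence of length 6: R (p #1, q #2); then L (p #2, q #5); then D (p #3, q #7); then V (p #5, q #8); then D (p #9, q #10); then K (p #10, q #11). Since dp[10][12] = 6, nothing longer is possible.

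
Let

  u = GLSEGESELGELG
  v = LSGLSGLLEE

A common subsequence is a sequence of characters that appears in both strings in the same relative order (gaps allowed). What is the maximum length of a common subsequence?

Let dp[i][j] be the LCS length of the first i characters of u and the first j characters of v. dp[i][j] = dp[i-1][j-1]+1 when the i-th and j-th characters match, else max(dp[i-1][j], dp[i][j-1]).
    ·  L  S  G  L  S  G  L  L  E  E
 ·  0  0  0  0  0  0  0  0  0  0  0
 G  0  0  0  1  1  1  1  1  1  1  1
 L  0  1  1  1  2  2  2  2  2  2  2
 S  0  1  2  2  2  3  3  3  3  3  3
 E  0  1  2  2  2  3  3  3  3  4  4
 G  0  1  2  3  3  3  4  4  4  4  4
 E  0  1  2  3  3  3  4  4  4  5  5
 S  0  1  2  3  3  4  4  4  4  5  5
 E  0  1  2  3  3  4  4  4  4  5  6
 L  0  1  2  3  4  4  4  5  5  5  6
 G  0  1  2  3  4  4  5  5  5  5  6
 E  0  1  2  3  4  4  5  5  5  6  6
 L  0  1  2  3  4  4  5  6  6  6  6
 G  0  1  2  3  4  4  5  6  6  6  6
dp[13][10] = 6. One LCS (by backtracking along matches): GLSGEE.

6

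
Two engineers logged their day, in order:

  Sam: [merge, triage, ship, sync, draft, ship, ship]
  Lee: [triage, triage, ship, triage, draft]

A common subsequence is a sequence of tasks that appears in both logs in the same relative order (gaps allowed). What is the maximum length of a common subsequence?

3

Taking triage at Sam[2]=Lee[2], then ship at Sam[3]=Lee[3], then draft at Sam[5]=Lee[5] gives a common subsequence of length 3, and the DP table's final entry dp[7][5] is also 3, so no common subsequence is longer.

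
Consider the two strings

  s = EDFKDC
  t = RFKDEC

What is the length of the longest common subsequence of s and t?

4

Pick F [3,2], then K [4,3], then D [5,4], then C [6,6]; all 4 characters appear in both, in order, and the DP table's final entry dp[6][6] is also 4, so no common subsequence is longer.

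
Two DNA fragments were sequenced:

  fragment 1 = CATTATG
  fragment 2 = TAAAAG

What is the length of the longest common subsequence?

Taking A at fragment 1[2]=fragment 2[4], A at fragment 1[5]=fragment 2[5], G at fragment 1[7]=fragment 2[6] gives a common subsequence of length 3. dp[7][6] = 3 confirms this is the maximum.

3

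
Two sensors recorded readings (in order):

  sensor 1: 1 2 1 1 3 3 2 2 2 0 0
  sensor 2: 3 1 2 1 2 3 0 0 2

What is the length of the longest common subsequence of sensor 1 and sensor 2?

6

Let dp[i][j] be the LCS length of the first i values of sensor 1 and the first j values of sensor 2. dp[i][j] = dp[i-1][j-1]+1 when the i-th and j-th values match, else max(dp[i-1][j], dp[i][j-1]).
    ·  3  1  2  1  2  3  0  0  2
 ·  0  0  0  0  0  0  0  0  0  0
 1  0  0  1  1  1  1  1  1  1  1
 2  0  0  1  2  2  2  2  2  2  2
 1  0  0  1  2  3  3  3  3  3  3
 1  0  0  1  2  3  3  3  3  3  3
 3  0  1  1  2  3  3  4  4  4  4
 3  0  1  1  2  3  3  4  4  4  4
 2  0  1  1  2  3  4  4  4  4  5
 2  0  1  1  2  3  4  4  4  4  5
 2  0  1  1  2  3  4  4  4  4  5
 0  0  1  1  2  3  4  4  5  5  5
 0  0  1  1  2  3  4  4  5  6  6
dp[11][9] = 6. One LCS (by backtracking along matches): 1, 2, 1, 3, 0, 0.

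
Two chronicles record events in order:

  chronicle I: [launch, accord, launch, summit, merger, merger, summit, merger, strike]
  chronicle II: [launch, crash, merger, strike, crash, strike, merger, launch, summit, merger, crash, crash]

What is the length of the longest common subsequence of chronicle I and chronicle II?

Pick launch at chronicle I[1]=chronicle II[1], merger at chronicle I[5]=chronicle II[3], merger at chronicle I[6]=chronicle II[7], summit at chronicle I[7]=chronicle II[9], merger at chronicle I[8]=chronicle II[10]; all 5 events appear in both, in order. Since dp[9][12] = 5, nothing longer is possible.

5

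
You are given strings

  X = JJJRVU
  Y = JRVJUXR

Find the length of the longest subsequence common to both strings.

4

Match J (X #3, Y #1), then R (X #4, Y #2), then V (X #5, Y #3), then U (X #6, Y #5) — 4 characters in the same relative order in both, and the DP table's final entry dp[6][7] is also 4, so no common subsequence is longer.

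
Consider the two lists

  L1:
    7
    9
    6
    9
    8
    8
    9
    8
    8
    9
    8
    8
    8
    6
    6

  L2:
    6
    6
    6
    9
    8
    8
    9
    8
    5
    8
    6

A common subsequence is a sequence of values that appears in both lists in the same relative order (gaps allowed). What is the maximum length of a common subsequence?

8

One common subsequence of length 8: 6 [3,3]; then 9 [4,4]; then 8 [5,5]; then 8 [6,6]; then 9 [7,7]; then 8 [8,8]; then 8 [13,10]; then 6 [15,11], and the DP table's final entry dp[15][11] is also 8, so no common subsequence is longer.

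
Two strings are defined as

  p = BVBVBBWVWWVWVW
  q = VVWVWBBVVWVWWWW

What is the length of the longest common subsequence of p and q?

One common subsequence of length 10: V (p #2, q #2), then V (p #4, q #4), then B (p #5, q #6), then B (p #6, q #7), then W (p #7, q #10), then V (p #8, q #11), then W (p #9, q #12), then W (p #10, q #13), then W (p #12, q #14), then W (p #14, q #15), and the DP table's final entry dp[14][15] is also 10, so no common subsequence is longer.

10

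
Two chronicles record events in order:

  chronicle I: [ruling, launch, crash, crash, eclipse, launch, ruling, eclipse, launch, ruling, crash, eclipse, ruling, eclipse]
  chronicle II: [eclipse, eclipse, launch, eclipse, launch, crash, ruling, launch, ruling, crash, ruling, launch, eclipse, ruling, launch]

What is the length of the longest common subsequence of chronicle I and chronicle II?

9

One common subsequence of length 9: launch (chronicle I #2, chronicle II #3), eclipse (chronicle I #5, chronicle II #4), launch (chronicle I #6, chronicle II #5), ruling (chronicle I #7, chronicle II #7), launch (chronicle I #9, chronicle II #8), ruling (chronicle I #10, chronicle II #9), crash (chronicle I #11, chronicle II #10), eclipse (chronicle I #12, chronicle II #13), ruling (chronicle I #13, chronicle II #14). Since dp[14][15] = 9, nothing longer is possible.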